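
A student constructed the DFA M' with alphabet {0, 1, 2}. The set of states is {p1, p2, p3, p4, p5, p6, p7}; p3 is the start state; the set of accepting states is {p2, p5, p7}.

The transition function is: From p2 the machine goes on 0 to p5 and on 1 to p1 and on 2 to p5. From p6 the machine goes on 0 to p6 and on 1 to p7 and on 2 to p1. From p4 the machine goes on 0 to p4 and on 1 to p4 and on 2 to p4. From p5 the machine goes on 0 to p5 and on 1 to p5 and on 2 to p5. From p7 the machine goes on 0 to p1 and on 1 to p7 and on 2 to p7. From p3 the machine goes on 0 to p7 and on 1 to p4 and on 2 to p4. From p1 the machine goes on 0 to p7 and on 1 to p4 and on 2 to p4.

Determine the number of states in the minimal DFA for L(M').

First remove the unreachable states {p2,p5,p6}; 4 states remain.
Initial partition by acceptance: {p7} | {p1,p3,p4}.
Split {p1,p3,p4} by δ(·,0) → {p1,p3} and {p4}.
No further refinement is possible. Final partition (3 blocks): {p7} | {p1,p3} | {p4}.

3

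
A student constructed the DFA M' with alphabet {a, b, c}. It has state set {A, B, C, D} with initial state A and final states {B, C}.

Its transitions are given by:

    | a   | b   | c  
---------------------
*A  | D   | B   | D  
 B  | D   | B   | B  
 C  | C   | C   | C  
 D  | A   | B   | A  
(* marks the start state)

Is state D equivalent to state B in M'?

No

States {C} cannot be reached from the start state, so discard them.
Start with accepting vs non-accepting: {B} | {A,D}.
Stable partition: {B} | {A,D} — 2 equivalence classes.
D and B end up in different blocks, so they are distinguishable. For instance, the string 'ε' is accepted from only B.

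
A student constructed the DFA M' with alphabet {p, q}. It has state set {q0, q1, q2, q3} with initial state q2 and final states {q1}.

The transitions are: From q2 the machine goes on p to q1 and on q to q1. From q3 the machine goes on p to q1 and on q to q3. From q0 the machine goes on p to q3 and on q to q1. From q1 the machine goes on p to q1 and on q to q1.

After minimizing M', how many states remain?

States {q0,q3} cannot be reached from the start state, so discard them.
Start with accepting vs non-accepting: {q1} | {q2}.
Stable partition: {q1} | {q2} — 2 equivalence classes.

2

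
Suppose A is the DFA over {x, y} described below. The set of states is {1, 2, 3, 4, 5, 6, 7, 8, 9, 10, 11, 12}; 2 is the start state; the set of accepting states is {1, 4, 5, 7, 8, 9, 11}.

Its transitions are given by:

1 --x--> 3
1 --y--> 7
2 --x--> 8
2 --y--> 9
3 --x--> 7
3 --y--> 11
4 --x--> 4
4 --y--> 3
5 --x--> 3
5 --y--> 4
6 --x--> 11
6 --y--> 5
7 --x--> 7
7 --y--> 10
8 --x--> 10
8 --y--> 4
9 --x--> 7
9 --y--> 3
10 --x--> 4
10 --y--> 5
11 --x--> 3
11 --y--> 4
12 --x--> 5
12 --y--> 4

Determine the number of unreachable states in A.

No path from 2 leads to 1, 6, 12; the other 9 states are all reachable.

3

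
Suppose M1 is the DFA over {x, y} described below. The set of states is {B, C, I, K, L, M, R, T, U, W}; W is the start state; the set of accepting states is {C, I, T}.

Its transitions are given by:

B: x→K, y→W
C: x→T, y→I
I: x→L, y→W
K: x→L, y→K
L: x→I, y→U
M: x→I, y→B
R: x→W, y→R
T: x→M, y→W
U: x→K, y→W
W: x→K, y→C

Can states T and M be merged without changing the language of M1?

No

States {R} cannot be reached from the start state, so discard them.
Start with accepting vs non-accepting: {C,I,T} | {B,K,L,M,U,W}.
On input x, block {C,I,T} splits into {I,T} and {C}.
On input x, block {B,K,L,M,U,W} splits into {B,K,U,W} and {L,M}.
On input x, block {B,K,U,W} splits into {B,U,W} and {K}.
On input y, block {B,U,W} splits into {B,U} and {W}.
Stable partition: {I,T} | {B,U} | {C} | {L,M} | {K} | {W} — 6 equivalence classes.
T and M end up in different blocks, so they are distinguishable. For instance, the string 'ε' is accepted from only T.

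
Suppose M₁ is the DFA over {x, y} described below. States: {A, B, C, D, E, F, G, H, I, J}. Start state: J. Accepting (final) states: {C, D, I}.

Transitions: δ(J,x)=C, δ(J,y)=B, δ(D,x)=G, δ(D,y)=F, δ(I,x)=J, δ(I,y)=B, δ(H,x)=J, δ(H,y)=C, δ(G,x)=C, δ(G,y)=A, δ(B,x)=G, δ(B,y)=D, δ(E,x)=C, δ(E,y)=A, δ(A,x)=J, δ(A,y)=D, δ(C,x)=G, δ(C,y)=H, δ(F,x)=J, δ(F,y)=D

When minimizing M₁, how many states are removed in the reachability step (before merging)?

No path from J leads to E, I; the other 8 states are all reachable.

2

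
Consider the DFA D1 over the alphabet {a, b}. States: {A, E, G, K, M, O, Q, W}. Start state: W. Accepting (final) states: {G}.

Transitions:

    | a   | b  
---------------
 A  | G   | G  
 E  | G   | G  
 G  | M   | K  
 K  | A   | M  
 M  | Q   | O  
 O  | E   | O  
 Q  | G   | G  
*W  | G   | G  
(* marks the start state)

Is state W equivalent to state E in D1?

Start with accepting vs non-accepting: {G} | {A,E,K,M,O,Q,W}.
Split {A,E,K,M,O,Q,W} by δ(·,a) → {A,E,Q,W} and {K,M,O}.
The partition is now stable with 3 blocks: {G} | {A,E,Q,W} | {K,M,O}.
W and E lie in the same block of the stable partition, so they are equivalent — no string distinguishes them.

Yes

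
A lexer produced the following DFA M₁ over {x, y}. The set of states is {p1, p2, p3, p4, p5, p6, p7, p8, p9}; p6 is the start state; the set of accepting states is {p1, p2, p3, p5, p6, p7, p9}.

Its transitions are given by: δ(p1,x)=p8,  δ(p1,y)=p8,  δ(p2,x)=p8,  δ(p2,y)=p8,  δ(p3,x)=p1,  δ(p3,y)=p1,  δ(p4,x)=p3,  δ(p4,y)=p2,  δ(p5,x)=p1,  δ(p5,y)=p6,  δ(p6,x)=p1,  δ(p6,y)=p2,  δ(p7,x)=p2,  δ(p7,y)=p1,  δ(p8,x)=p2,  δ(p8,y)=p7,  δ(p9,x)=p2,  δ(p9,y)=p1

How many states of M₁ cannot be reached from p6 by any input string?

4

No path from p6 leads to p3, p4, p5, p9; the other 5 states are all reachable.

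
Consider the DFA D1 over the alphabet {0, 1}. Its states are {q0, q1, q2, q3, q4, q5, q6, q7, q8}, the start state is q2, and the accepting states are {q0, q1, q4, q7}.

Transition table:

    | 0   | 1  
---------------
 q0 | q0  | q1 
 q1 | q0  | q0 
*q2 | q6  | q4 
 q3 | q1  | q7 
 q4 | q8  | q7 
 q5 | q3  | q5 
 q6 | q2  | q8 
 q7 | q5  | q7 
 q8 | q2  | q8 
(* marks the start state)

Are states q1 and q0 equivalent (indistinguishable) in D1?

All states are reachable from the start state.
Start with accepting vs non-accepting: {q0,q1,q4,q7} | {q2,q3,q5,q6,q8}.
On input 0, block {q0,q1,q4,q7} splits into {q0,q1} and {q4,q7}.
Split {q2,q3,q5,q6,q8} by δ(·,0) → {q2,q5,q6,q8} and {q3}.
On input 0, block {q2,q5,q6,q8} splits into {q2,q6,q8} and {q5}.
Refine {q2,q6,q8} on symbol 1: members go to different blocks, giving {q6,q8} and {q2}.
Split {q4,q7} by δ(·,0) → {q4} and {q7}.
The partition is now stable with 7 blocks: {q0,q1} | {q6,q8} | {q4} | {q3} | {q5} | {q2} | {q7}.
q1 and q0 lie in the same block of the stable partition, so they are equivalent — no string distinguishes them.

Yes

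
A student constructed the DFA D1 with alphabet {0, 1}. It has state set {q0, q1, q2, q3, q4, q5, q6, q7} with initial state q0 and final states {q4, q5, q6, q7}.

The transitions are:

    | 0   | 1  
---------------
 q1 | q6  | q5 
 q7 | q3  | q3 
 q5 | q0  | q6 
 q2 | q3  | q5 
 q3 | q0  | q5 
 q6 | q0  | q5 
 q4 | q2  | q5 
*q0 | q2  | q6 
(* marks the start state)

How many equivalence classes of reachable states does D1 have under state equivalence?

First remove the unreachable states {q1,q4,q7}; 5 states remain.
P0 = {q5,q6} | {q0,q2,q3}.
No further refinement is possible. Final partition (2 blocks): {q5,q6} | {q0,q2,q3}.

2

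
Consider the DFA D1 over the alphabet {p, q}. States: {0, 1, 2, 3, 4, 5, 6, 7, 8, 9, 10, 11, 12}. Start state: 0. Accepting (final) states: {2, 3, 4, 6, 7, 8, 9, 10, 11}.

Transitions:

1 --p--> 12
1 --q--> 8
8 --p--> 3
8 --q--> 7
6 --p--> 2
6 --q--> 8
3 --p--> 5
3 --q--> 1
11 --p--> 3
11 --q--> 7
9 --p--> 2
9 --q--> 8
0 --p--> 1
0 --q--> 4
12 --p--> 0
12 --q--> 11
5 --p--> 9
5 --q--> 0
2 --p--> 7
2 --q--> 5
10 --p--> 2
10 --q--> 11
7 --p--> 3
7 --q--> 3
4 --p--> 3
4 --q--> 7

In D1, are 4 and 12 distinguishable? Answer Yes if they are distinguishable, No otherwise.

First remove the unreachable states {6,10}; 11 states remain.
Initial partition by acceptance: {2,3,4,7,8,9,11} | {0,1,5,12}.
Split {2,3,4,7,8,9,11} by δ(·,p) → {2,4,7,8,9,11} and {3}.
On input p, block {2,4,7,8,9,11} splits into {4,7,8,11} and {2,9}.
Refine {4,7,8,11} on symbol q: members go to different blocks, giving {4,8,11} and {7}.
On input p, block {0,1,5,12} splits into {0,1,12} and {5}.
Refine {2,9} on symbol p: members go to different blocks, giving {2} and {9}.
The partition is now stable with 7 blocks: {4,8,11} | {0,1,12} | {3} | {2} | {7} | {5} | {9}.
4 and 12 end up in different blocks, so they are distinguishable. For instance, the string 'ε' is accepted from only 4.

Yes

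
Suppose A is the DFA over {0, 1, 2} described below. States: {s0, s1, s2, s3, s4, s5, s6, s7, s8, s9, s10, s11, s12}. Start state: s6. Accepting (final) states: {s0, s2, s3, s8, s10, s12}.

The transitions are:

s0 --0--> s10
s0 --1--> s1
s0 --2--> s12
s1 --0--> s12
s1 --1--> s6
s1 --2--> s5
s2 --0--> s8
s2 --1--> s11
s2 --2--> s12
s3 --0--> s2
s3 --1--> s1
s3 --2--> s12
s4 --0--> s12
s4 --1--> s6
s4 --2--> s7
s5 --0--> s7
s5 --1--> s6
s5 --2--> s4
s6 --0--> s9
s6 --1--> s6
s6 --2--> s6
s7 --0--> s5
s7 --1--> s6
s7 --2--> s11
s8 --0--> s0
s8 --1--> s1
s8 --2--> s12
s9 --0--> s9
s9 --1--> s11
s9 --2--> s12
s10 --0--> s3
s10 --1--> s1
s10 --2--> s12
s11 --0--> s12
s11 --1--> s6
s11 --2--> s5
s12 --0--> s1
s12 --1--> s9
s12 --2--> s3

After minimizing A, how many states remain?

All states are reachable from the start state.
P0 = {s0,s2,s3,s8,s10,s12} | {s1,s4,s5,s6,s7,s9,s11}.
Split {s0,s2,s3,s8,s10,s12} by δ(·,0) → {s0,s2,s3,s8,s10} and {s12}.
Split {s1,s4,s5,s6,s7,s9,s11} by δ(·,0) → {s5,s6,s7,s9} and {s1,s4,s11}.
Refine {s5,s6,s7,s9} on symbol 1: members go to different blocks, giving {s5,s6,s7} and {s9}.
Split {s5,s6,s7} by δ(·,0) → {s5,s7} and {s6}.
The partition is now stable with 6 blocks: {s0,s2,s3,s8,s10} | {s5,s7} | {s12} | {s1,s4,s11} | {s9} | {s6}.

6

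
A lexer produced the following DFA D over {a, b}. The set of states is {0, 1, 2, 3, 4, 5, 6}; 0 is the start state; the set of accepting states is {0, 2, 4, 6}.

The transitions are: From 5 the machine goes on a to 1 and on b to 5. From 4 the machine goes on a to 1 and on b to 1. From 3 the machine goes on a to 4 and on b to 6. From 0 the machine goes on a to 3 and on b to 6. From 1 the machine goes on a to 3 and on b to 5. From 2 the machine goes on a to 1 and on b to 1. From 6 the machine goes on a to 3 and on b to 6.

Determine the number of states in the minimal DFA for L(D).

Reachable states from the start: {0,1,3,4,5,6}. Unreachable: {2} — drop them.
Initial partition by acceptance: {0,4,6} | {1,3,5}.
Split {0,4,6} by δ(·,b) → {0,6} and {4}.
Split {1,3,5} by δ(·,a) → {1,5} and {3}.
On input a, block {1,5} splits into {1} and {5}.
The partition is now stable with 5 blocks: {0,6} | {1} | {4} | {3} | {5}.

5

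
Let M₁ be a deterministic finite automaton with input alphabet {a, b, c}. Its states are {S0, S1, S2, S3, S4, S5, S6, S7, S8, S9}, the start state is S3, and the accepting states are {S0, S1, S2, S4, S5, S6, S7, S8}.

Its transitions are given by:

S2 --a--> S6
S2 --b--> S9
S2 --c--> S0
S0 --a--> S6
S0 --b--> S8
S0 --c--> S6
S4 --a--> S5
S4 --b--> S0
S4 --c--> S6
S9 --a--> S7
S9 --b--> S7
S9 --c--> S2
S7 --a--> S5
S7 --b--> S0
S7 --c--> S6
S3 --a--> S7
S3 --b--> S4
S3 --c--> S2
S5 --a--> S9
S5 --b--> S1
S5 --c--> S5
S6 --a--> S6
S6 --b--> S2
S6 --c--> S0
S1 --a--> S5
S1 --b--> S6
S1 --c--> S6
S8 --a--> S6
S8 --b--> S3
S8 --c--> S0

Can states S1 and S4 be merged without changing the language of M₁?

P0 = {S0,S1,S2,S4,S5,S6,S7,S8} | {S3,S9}.
On input a, block {S0,S1,S2,S4,S5,S6,S7,S8} splits into {S0,S1,S2,S4,S6,S7,S8} and {S5}.
On input a, block {S0,S1,S2,S4,S6,S7,S8} splits into {S0,S2,S6,S8} and {S1,S4,S7}.
On input b, block {S0,S2,S6,S8} splits into {S0,S6} and {S2,S8}.
Stable partition: {S0,S6} | {S3,S9} | {S5} | {S1,S4,S7} | {S2,S8} — 5 equivalence classes.
S1 and S4 lie in the same block of the stable partition, so they are equivalent — no string distinguishes them.

Yes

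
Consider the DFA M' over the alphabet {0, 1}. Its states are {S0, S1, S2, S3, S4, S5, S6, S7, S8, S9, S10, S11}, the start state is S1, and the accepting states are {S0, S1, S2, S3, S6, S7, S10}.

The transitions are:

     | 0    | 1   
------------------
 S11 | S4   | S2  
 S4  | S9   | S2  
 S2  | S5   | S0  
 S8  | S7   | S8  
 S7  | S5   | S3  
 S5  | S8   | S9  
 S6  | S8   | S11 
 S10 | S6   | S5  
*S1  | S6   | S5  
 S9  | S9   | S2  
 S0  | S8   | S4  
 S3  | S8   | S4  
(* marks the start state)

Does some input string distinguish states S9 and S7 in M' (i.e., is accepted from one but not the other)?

Yes

Reachable states from the start: {S0,S1,S2,S3,S4,S5,S6,S7,S8,S9,S11}. Unreachable: {S10} — drop them.
Start with accepting vs non-accepting: {S0,S1,S2,S3,S6,S7} | {S4,S5,S8,S9,S11}.
On input 0, block {S0,S1,S2,S3,S6,S7} splits into {S0,S2,S3,S6,S7} and {S1}.
On input 1, block {S0,S2,S3,S6,S7} splits into {S0,S3,S6} and {S2,S7}.
Split {S4,S5,S8,S9,S11} by δ(·,0) → {S4,S5,S9,S11} and {S8}.
Split {S4,S5,S9,S11} by δ(·,0) → {S4,S9,S11} and {S5}.
Stable partition: {S0,S3,S6} | {S4,S9,S11} | {S1} | {S2,S7} | {S8} | {S5} — 6 equivalence classes.
S9 and S7 end up in different blocks, so they are distinguishable. For instance, the string 'ε' is accepted from only S7.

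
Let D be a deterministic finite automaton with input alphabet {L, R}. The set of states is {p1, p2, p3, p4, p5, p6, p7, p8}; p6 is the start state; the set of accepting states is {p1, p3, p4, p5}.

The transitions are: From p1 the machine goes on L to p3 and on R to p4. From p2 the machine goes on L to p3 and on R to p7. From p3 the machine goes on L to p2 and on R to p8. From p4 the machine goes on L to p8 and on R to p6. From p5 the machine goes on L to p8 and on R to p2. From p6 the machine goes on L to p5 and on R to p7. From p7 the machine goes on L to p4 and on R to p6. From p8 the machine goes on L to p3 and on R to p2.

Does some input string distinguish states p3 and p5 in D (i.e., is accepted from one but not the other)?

States {p1} cannot be reached from the start state, so discard them.
Start with accepting vs non-accepting: {p3,p4,p5} | {p2,p6,p7,p8}.
The partition is now stable with 2 blocks: {p3,p4,p5} | {p2,p6,p7,p8}.
p3 and p5 lie in the same block of the stable partition, so they are equivalent — no string distinguishes them.

No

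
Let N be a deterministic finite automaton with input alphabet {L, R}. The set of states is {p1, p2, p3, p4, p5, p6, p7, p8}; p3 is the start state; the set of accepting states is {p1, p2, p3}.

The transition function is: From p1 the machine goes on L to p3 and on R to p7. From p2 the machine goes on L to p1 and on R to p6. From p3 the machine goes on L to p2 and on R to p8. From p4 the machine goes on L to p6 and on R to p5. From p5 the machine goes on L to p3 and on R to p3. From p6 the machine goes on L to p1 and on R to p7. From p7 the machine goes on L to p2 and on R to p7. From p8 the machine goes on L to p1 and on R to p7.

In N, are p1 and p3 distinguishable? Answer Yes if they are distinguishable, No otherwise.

No

Reachable states from the start: {p1,p2,p3,p6,p7,p8}. Unreachable: {p4,p5} — drop them.
Start with accepting vs non-accepting: {p1,p2,p3} | {p6,p7,p8}.
No further refinement is possible. Final partition (2 blocks): {p1,p2,p3} | {p6,p7,p8}.
p1 and p3 lie in the same block of the stable partition, so they are equivalent — no string distinguishes them.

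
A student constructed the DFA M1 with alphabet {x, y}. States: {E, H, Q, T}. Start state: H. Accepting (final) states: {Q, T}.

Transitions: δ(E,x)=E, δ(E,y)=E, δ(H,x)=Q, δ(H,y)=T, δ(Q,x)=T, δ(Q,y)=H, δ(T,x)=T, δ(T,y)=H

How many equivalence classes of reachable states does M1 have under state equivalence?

2

Reachable states from the start: {H,Q,T}. Unreachable: {E} — drop them.
Initial partition by acceptance: {Q,T} | {H}.
No further refinement is possible. Final partition (2 blocks): {Q,T} | {H}.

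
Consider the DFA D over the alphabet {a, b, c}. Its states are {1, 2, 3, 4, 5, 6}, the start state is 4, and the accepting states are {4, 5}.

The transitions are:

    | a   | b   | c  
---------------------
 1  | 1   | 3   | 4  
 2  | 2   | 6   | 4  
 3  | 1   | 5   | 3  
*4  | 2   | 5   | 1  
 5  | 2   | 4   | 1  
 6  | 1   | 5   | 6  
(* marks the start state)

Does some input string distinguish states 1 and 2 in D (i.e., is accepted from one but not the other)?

Initial partition by acceptance: {4,5} | {1,2,3,6}.
Split {1,2,3,6} by δ(·,b) → {1,2} and {3,6}.
The partition is now stable with 3 blocks: {4,5} | {1,2} | {3,6}.
1 and 2 lie in the same block of the stable partition, so they are equivalent — no string distinguishes them.

No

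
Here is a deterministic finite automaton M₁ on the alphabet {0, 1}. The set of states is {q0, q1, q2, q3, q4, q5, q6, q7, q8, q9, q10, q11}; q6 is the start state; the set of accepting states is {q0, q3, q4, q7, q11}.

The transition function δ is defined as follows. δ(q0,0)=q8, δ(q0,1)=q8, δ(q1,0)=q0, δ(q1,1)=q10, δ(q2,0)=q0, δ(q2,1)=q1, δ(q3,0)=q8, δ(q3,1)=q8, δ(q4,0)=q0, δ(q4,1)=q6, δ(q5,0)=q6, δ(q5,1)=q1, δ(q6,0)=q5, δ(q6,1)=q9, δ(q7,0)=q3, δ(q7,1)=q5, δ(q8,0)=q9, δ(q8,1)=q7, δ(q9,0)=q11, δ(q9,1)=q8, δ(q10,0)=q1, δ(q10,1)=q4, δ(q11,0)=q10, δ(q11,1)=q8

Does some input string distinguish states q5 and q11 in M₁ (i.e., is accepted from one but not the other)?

First remove the unreachable states {q2}; 11 states remain.
P0 = {q0,q3,q4,q7,q11} | {q1,q5,q6,q8,q9,q10}.
Refine {q0,q3,q4,q7,q11} on symbol 0: members go to different blocks, giving {q0,q3,q11} and {q4,q7}.
On input 0, block {q1,q5,q6,q8,q9,q10} splits into {q5,q6,q8,q10} and {q1,q9}.
Refine {q5,q6,q8,q10} on symbol 0: members go to different blocks, giving {q5,q6} and {q8,q10}.
The partition is now stable with 5 blocks: {q0,q3,q11} | {q5,q6} | {q4,q7} | {q1,q9} | {q8,q10}.
q5 and q11 end up in different blocks, so they are distinguishable. For instance, the string 'ε' is accepted from only q11.

Yes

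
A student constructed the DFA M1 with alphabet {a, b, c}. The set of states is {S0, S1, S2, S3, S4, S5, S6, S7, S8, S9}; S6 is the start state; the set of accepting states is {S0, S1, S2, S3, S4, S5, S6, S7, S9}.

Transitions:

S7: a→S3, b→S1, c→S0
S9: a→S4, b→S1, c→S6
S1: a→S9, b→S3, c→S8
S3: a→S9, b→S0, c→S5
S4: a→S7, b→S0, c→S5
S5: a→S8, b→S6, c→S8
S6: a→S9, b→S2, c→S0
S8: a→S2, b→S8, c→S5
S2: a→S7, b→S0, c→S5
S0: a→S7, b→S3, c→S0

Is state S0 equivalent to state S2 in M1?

No

P0 = {S0,S1,S2,S3,S4,S5,S6,S7,S9} | {S8}.
Refine {S0,S1,S2,S3,S4,S5,S6,S7,S9} on symbol a: members go to different blocks, giving {S0,S1,S2,S3,S4,S6,S7,S9} and {S5}.
On input c, block {S0,S1,S2,S3,S4,S6,S7,S9} splits into {S0,S6,S7,S9} and {S2,S3,S4} and {S1}.
Refine {S0,S6,S7,S9} on symbol a: members go to different blocks, giving {S0,S6} and {S7,S9}.
Stable partition: {S0,S6} | {S8} | {S5} | {S2,S3,S4} | {S1} | {S7,S9} — 6 equivalence classes.
S0 and S2 end up in different blocks, so they are distinguishable. For instance, the string 'ca' is accepted from only S0.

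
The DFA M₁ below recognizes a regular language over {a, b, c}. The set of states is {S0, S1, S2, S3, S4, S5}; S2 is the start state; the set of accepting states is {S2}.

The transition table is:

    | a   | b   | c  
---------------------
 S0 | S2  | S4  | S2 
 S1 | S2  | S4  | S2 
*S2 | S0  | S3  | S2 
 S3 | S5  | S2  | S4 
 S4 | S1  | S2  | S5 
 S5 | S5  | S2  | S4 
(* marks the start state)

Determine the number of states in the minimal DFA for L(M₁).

All states are reachable from the start state.
Initial partition by acceptance: {S2} | {S0,S1,S3,S4,S5}.
Refine {S0,S1,S3,S4,S5} on symbol a: members go to different blocks, giving {S3,S4,S5} and {S0,S1}.
Split {S3,S4,S5} by δ(·,a) → {S3,S5} and {S4}.
Stable partition: {S2} | {S3,S5} | {S0,S1} | {S4} — 4 equivalence classes.

4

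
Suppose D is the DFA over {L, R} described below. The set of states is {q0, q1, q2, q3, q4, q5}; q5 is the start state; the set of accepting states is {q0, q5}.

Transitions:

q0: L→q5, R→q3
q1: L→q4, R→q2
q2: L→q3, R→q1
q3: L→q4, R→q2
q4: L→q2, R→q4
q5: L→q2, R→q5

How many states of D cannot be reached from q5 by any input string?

Starting at q5 and following transitions, the reachable set is {q1, q2, q3, q4, q5}. That leaves q0 unreachable — 1 in total.

1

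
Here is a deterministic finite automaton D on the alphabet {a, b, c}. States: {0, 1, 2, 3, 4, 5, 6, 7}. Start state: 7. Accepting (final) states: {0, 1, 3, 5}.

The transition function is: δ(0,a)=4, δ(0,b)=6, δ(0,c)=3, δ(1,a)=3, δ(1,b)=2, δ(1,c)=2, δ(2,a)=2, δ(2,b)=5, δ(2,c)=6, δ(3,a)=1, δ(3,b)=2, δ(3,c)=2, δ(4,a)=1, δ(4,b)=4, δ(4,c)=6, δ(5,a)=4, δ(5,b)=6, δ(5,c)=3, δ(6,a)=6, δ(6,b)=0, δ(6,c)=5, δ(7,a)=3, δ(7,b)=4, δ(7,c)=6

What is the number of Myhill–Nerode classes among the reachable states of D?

5

All states are reachable from the start state.
Start with accepting vs non-accepting: {0,1,3,5} | {2,4,6,7}.
On input a, block {0,1,3,5} splits into {0,5} and {1,3}.
On input a, block {2,4,6,7} splits into {2,6} and {4,7}.
Split {2,6} by δ(·,c) → {2} and {6}.
The partition is now stable with 5 blocks: {0,5} | {2} | {1,3} | {4,7} | {6}.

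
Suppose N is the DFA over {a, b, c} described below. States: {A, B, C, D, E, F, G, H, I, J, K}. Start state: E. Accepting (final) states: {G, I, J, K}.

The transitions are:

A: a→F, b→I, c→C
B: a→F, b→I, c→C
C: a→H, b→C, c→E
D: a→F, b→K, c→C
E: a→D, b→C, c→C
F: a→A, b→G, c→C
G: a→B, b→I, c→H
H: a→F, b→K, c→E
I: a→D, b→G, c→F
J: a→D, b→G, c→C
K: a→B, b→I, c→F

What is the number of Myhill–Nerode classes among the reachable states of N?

First remove the unreachable states {J}; 10 states remain.
Start with accepting vs non-accepting: {G,I,K} | {A,B,C,D,E,F,H}.
Refine {A,B,C,D,E,F,H} on symbol b: members go to different blocks, giving {A,B,D,F,H} and {C,E}.
The partition is now stable with 3 blocks: {G,I,K} | {A,B,D,F,H} | {C,E}.

3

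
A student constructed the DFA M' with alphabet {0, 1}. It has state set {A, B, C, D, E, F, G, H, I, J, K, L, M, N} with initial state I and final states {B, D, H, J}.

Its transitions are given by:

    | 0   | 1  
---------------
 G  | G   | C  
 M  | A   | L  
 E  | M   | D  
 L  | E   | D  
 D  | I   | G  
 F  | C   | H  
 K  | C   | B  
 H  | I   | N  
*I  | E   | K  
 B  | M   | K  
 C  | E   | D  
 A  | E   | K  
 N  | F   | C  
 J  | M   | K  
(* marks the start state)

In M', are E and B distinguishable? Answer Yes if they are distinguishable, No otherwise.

Yes

Reachable states from the start: {A,B,C,D,E,G,I,K,L,M}. Unreachable: {F,H,J,N} — drop them.
Start with accepting vs non-accepting: {B,D} | {A,C,E,G,I,K,L,M}.
Split {A,C,E,G,I,K,L,M} by δ(·,1) → {A,G,I,M} and {C,E,K,L}.
On input 1, block {B,D} splits into {B} and {D}.
On input 0, block {A,G,I,M} splits into {A,I} and {G,M}.
Refine {C,E,K,L} on symbol 0: members go to different blocks, giving {C,K,L} and {E}.
On input 0, block {C,K,L} splits into {C,L} and {K}.
Refine {G,M} on symbol 0: members go to different blocks, giving {G} and {M}.
No further refinement is possible. Final partition (8 blocks): {B} | {A,I} | {C,L} | {D} | {G} | {E} | {K} | {M}.
E and B end up in different blocks, so they are distinguishable. For instance, the string 'ε' is accepted from only B.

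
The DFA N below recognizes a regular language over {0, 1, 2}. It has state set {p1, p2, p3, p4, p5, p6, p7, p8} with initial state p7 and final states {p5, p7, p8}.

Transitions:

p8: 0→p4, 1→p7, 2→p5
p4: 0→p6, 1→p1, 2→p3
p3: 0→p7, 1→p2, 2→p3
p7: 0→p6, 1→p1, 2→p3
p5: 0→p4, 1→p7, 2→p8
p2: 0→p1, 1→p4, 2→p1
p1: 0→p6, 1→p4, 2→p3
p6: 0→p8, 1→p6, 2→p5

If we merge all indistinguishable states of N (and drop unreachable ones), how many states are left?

Every state is reachable, so we keep all 8.
Start with accepting vs non-accepting: {p5,p7,p8} | {p1,p2,p3,p4,p6}.
On input 1, block {p5,p7,p8} splits into {p5,p8} and {p7}.
Split {p1,p2,p3,p4,p6} by δ(·,0) → {p1,p2,p4} and {p3} and {p6}.
Split {p1,p2,p4} by δ(·,0) → {p1,p4} and {p2}.
The partition is now stable with 6 blocks: {p5,p8} | {p1,p4} | {p7} | {p3} | {p6} | {p2}.

6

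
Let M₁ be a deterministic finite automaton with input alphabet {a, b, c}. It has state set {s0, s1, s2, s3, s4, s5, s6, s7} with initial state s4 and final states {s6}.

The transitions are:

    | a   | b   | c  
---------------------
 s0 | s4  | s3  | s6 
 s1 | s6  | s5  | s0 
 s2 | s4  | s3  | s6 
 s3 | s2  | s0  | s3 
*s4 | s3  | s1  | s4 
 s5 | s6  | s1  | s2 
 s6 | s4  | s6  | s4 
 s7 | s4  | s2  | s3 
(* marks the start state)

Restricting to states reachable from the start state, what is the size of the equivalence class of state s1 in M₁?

First remove the unreachable states {s7}; 7 states remain.
Initial partition by acceptance: {s6} | {s0,s1,s2,s3,s4,s5}.
Refine {s0,s1,s2,s3,s4,s5} on symbol a: members go to different blocks, giving {s0,s2,s3,s4} and {s1,s5}.
Refine {s0,s2,s3,s4} on symbol b: members go to different blocks, giving {s0,s2,s3} and {s4}.
On input a, block {s0,s2,s3} splits into {s0,s2} and {s3}.
Stable partition: {s6} | {s0,s2} | {s1,s5} | {s4} | {s3} — 5 equivalence classes.
The equivalence class containing s1 is {s1,s5}, of size 2.

2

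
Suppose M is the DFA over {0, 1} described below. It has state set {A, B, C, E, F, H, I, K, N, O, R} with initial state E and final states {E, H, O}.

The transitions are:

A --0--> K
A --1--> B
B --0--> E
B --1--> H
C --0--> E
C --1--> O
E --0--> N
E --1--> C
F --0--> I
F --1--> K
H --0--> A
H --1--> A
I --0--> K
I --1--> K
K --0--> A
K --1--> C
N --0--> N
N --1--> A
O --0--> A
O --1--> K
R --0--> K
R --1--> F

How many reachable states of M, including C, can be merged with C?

2

First remove the unreachable states {F,I,R}; 8 states remain.
Initial partition by acceptance: {E,H,O} | {A,B,C,K,N}.
Refine {A,B,C,K,N} on symbol 0: members go to different blocks, giving {A,K,N} and {B,C}.
Refine {E,H,O} on symbol 1: members go to different blocks, giving {H,O} and {E}.
Refine {A,K,N} on symbol 1: members go to different blocks, giving {A,K} and {N}.
No further refinement is possible. Final partition (5 blocks): {H,O} | {A,K} | {B,C} | {E} | {N}.
State C belongs to the block {B,C}, which has 2 states.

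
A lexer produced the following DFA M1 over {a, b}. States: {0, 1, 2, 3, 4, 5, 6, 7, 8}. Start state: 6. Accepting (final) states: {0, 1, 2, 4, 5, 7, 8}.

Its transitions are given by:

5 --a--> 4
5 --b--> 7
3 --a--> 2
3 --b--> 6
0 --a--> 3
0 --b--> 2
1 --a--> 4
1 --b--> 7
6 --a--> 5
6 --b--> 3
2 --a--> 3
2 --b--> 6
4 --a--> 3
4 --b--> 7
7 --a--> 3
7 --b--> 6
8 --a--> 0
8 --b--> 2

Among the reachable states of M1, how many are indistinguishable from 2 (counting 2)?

States {0,1,8} cannot be reached from the start state, so discard them.
P0 = {2,4,5,7} | {3,6}.
On input a, block {2,4,5,7} splits into {2,4,7} and {5}.
Split {2,4,7} by δ(·,b) → {2,7} and {4}.
Refine {3,6} on symbol a: members go to different blocks, giving {3} and {6}.
The partition is now stable with 5 blocks: {2,7} | {3} | {5} | {4} | {6}.
State 2 belongs to the block {2,7}, which has 2 states.

2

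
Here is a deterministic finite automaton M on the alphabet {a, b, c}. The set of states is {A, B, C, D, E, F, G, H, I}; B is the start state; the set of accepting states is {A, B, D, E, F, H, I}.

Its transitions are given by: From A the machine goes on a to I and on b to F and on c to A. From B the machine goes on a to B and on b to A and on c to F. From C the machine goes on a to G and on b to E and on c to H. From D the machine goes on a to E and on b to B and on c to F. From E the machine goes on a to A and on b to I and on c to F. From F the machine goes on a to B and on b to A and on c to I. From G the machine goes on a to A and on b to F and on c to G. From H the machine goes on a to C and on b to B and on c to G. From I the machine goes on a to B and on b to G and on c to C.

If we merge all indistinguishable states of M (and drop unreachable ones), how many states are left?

8

Reachable states from the start: {A,B,C,E,F,G,H,I}. Unreachable: {D} — drop them.
Initial partition by acceptance: {A,B,E,F,H,I} | {C,G}.
On input a, block {A,B,E,F,H,I} splits into {A,B,E,F,I} and {H}.
Split {A,B,E,F,I} by δ(·,b) → {A,B,E,F} and {I}.
Refine {A,B,E,F} on symbol a: members go to different blocks, giving {B,E,F} and {A}.
Split {B,E,F} by δ(·,a) → {B,F} and {E}.
On input c, block {B,F} splits into {B} and {F}.
Refine {C,G} on symbol a: members go to different blocks, giving {C} and {G}.
The partition is now stable with 8 blocks: {B} | {C} | {H} | {I} | {A} | {E} | {F} | {G}.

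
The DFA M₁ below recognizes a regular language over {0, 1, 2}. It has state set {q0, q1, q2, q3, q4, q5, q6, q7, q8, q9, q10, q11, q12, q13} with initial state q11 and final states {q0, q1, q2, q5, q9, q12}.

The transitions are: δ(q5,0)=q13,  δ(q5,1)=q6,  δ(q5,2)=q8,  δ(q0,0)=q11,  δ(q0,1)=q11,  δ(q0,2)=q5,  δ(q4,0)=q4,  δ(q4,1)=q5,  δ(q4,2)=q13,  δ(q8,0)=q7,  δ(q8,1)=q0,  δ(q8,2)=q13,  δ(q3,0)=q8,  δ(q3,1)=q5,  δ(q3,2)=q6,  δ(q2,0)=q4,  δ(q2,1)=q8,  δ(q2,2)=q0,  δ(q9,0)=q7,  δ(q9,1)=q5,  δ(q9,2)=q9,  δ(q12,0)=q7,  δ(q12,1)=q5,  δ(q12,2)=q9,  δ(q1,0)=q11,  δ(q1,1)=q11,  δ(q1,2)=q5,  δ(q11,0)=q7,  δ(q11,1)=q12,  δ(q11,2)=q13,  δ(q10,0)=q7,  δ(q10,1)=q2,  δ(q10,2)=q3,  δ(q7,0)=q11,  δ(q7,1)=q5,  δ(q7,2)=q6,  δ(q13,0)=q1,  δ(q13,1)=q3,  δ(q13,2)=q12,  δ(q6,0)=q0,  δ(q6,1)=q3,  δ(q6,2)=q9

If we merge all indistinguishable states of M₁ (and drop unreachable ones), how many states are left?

8

First remove the unreachable states {q2,q4,q10}; 11 states remain.
Start with accepting vs non-accepting: {q0,q1,q5,q9,q12} | {q3,q6,q7,q8,q11,q13}.
On input 1, block {q0,q1,q5,q9,q12} splits into {q0,q1,q5} and {q9,q12}.
Split {q0,q1,q5} by δ(·,2) → {q0,q1} and {q5}.
Split {q3,q6,q7,q8,q11,q13} by δ(·,0) → {q3,q7,q8,q11} and {q6,q13}.
Split {q3,q7,q8,q11} by δ(·,1) → {q3,q7} and {q8} and {q11}.
On input 0, block {q3,q7} splits into {q3} and {q7}.
The partition is now stable with 8 blocks: {q0,q1} | {q3} | {q9,q12} | {q5} | {q6,q13} | {q8} | {q11} | {q7}.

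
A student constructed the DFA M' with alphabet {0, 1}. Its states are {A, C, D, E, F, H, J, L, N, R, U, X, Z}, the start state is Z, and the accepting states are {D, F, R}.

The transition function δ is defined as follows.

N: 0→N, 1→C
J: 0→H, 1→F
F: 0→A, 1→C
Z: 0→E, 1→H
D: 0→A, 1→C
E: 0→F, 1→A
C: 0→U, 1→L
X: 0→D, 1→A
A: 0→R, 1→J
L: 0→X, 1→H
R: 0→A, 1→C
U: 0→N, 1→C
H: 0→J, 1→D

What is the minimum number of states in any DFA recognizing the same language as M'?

Initial partition by acceptance: {D,F,R} | {A,C,E,H,J,L,N,U,X,Z}.
Split {A,C,E,H,J,L,N,U,X,Z} by δ(·,0) → {C,H,J,L,N,U,Z} and {A,E,X}.
Refine {C,H,J,L,N,U,Z} on symbol 0: members go to different blocks, giving {C,H,J,N,U} and {L,Z}.
Refine {C,H,J,N,U} on symbol 1: members go to different blocks, giving {H,J} and {N,U} and {C}.
Refine {A,E,X} on symbol 1: members go to different blocks, giving {E,X} and {A}.
The partition is now stable with 7 blocks: {D,F,R} | {H,J} | {E,X} | {L,Z} | {N,U} | {C} | {A}.

7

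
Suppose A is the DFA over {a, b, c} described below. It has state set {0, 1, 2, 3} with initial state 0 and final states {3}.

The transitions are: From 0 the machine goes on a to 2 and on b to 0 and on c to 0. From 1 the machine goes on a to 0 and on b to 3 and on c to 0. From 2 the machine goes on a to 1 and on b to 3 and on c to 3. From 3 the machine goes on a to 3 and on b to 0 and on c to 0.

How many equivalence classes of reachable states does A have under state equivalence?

4

P0 = {3} | {0,1,2}.
Split {0,1,2} by δ(·,b) → {1,2} and {0}.
On input a, block {1,2} splits into {1} and {2}.
Stable partition: {3} | {1} | {0} | {2} — 4 equivalence classes.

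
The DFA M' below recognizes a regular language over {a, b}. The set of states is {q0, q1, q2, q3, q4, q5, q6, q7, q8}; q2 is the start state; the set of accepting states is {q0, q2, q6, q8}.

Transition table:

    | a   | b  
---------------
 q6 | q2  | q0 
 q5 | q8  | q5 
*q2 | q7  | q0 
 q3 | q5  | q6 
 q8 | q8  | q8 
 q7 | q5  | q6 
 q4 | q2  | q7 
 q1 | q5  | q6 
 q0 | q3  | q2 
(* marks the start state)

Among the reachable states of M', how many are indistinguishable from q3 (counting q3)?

Reachable states from the start: {q0,q2,q3,q5,q6,q7,q8}. Unreachable: {q1,q4} — drop them.
P0 = {q0,q2,q6,q8} | {q3,q5,q7}.
On input a, block {q0,q2,q6,q8} splits into {q0,q2} and {q6,q8}.
Split {q3,q5,q7} by δ(·,a) → {q3,q7} and {q5}.
On input a, block {q6,q8} splits into {q6} and {q8}.
No further refinement is possible. Final partition (5 blocks): {q0,q2} | {q3,q7} | {q6} | {q5} | {q8}.
State q3 belongs to the block {q3,q7}, which has 2 states.

2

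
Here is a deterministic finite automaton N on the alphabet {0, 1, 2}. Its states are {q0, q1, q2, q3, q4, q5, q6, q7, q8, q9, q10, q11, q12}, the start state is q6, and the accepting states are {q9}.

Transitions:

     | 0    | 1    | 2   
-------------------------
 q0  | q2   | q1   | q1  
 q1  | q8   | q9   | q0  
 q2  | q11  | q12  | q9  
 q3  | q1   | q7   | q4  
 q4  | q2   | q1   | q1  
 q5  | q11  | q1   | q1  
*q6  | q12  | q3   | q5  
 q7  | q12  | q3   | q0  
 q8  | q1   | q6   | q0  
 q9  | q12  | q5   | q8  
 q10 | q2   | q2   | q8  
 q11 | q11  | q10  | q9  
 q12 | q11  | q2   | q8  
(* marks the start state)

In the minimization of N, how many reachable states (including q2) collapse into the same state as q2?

Every state is reachable, so we keep all 13.
Initial partition by acceptance: {q9} | {q0,q1,q2,q3,q4,q5,q6,q7,q8,q10,q11,q12}.
Split {q0,q1,q2,q3,q4,q5,q6,q7,q8,q10,q11,q12} by δ(·,1) → {q0,q2,q3,q4,q5,q6,q7,q8,q10,q11,q12} and {q1}.
Split {q0,q2,q3,q4,q5,q6,q7,q8,q10,q11,q12} by δ(·,0) → {q0,q2,q4,q5,q6,q7,q10,q11,q12} and {q3,q8}.
On input 1, block {q0,q2,q4,q5,q6,q7,q10,q11,q12} splits into {q2,q10,q11,q12} and {q0,q4,q5} and {q6,q7}.
Refine {q2,q10,q11,q12} on symbol 2: members go to different blocks, giving {q2,q11} and {q10,q12}.
The partition is now stable with 7 blocks: {q9} | {q2,q11} | {q1} | {q3,q8} | {q0,q4,q5} | {q6,q7} | {q10,q12}.
State q2 belongs to the block {q2,q11}, which has 2 states.

2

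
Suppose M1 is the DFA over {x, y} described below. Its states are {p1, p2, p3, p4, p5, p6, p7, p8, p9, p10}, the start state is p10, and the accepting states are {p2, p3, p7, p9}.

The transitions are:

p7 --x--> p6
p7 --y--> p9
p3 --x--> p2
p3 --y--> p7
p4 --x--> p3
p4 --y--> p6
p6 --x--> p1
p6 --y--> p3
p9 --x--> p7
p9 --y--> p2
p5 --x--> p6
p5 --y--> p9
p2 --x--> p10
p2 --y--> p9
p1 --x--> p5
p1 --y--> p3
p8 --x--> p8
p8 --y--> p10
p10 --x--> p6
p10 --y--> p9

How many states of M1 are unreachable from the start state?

2

BFS from p10 reaches {p1, p2, p3, p5, p6, p7, p9, p10}; the 2 state(s) p4, p8 are never visited.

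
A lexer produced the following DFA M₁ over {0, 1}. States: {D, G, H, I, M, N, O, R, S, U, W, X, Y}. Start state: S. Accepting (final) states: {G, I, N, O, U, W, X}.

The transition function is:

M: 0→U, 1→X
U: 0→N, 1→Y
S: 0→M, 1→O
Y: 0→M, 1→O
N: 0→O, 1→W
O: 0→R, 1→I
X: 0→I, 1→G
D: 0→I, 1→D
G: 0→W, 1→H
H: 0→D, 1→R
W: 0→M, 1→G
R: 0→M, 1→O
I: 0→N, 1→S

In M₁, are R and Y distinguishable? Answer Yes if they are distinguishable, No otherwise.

No

All states are reachable from the start state.
Start with accepting vs non-accepting: {G,I,N,O,U,W,X} | {D,H,M,R,S,Y}.
On input 0, block {G,I,N,O,U,W,X} splits into {G,I,N,U,X} and {O,W}.
Refine {G,I,N,U,X} on symbol 0: members go to different blocks, giving {I,U,X} and {G,N}.
Refine {I,U,X} on symbol 0: members go to different blocks, giving {I,U} and {X}.
Split {D,H,M,R,S,Y} by δ(·,0) → {H,R,S,Y} and {D,M}.
On input 1, block {H,R,S,Y} splits into {R,S,Y} and {H}.
Split {O,W} by δ(·,0) → {O} and {W}.
Refine {G,N} on symbol 0: members go to different blocks, giving {N} and {G}.
On input 1, block {D,M} splits into {M} and {D}.
The partition is now stable with 10 blocks: {I,U} | {R,S,Y} | {O} | {N} | {X} | {M} | {H} | {W} | {G} | {D}.
R and Y lie in the same block of the stable partition, so they are equivalent — no string distinguishes them.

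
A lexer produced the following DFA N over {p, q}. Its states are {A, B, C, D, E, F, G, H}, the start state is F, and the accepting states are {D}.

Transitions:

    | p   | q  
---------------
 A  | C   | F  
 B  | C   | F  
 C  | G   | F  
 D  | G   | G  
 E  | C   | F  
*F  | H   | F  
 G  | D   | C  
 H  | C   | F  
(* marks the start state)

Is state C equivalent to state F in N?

No

Reachable states from the start: {C,D,F,G,H}. Unreachable: {A,B,E} — drop them.
P0 = {D} | {C,F,G,H}.
Refine {C,F,G,H} on symbol p: members go to different blocks, giving {C,F,H} and {G}.
On input p, block {C,F,H} splits into {F,H} and {C}.
On input p, block {F,H} splits into {F} and {H}.
The partition is now stable with 5 blocks: {D} | {F} | {G} | {C} | {H}.
C and F end up in different blocks, so they are distinguishable. For instance, the string 'pp' is accepted from only C.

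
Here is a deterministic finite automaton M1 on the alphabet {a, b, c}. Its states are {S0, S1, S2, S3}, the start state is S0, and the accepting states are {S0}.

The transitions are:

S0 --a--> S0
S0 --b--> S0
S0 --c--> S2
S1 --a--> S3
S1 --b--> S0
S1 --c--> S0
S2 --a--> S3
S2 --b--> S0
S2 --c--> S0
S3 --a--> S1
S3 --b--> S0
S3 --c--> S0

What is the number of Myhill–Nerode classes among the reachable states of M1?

2

Every state is reachable, so we keep all 4.
Start with accepting vs non-accepting: {S0} | {S1,S2,S3}.
No further refinement is possible. Final partition (2 blocks): {S0} | {S1,S2,S3}.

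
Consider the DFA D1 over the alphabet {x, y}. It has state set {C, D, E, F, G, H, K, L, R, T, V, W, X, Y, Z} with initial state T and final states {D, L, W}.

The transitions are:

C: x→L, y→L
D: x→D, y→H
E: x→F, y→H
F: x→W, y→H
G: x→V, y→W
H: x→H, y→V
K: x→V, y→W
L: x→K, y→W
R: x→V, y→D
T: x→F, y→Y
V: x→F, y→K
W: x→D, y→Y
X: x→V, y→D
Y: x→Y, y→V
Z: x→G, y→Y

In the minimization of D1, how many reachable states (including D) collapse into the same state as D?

Reachable states from the start: {D,F,H,K,T,V,W,Y}. Unreachable: {C,E,G,L,R,X,Z} — drop them.
Initial partition by acceptance: {D,W} | {F,H,K,T,V,Y}.
Refine {F,H,K,T,V,Y} on symbol x: members go to different blocks, giving {H,K,T,V,Y} and {F}.
On input x, block {H,K,T,V,Y} splits into {H,K,Y} and {T,V}.
Split {H,K,Y} by δ(·,x) → {H,Y} and {K}.
Split {T,V} by δ(·,y) → {T} and {V}.
No further refinement is possible. Final partition (6 blocks): {D,W} | {H,Y} | {F} | {T} | {K} | {V}.
State D belongs to the block {D,W}, which has 2 states.

2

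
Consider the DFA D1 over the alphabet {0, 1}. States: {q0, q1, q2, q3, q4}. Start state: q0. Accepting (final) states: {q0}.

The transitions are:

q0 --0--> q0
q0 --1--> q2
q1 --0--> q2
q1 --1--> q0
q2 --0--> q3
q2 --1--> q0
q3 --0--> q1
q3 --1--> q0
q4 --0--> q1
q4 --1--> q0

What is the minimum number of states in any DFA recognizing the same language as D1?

First remove the unreachable states {q4}; 4 states remain.
Start with accepting vs non-accepting: {q0} | {q1,q2,q3}.
The partition is now stable with 2 blocks: {q0} | {q1,q2,q3}.

2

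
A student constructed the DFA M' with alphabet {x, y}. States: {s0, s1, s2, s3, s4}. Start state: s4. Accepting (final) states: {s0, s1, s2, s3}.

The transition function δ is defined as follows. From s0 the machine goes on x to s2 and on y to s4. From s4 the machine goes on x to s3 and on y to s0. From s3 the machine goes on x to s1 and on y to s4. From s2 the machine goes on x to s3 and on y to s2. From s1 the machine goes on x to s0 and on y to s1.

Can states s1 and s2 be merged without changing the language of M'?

Yes

All states are reachable from the start state.
P0 = {s0,s1,s2,s3} | {s4}.
Split {s0,s1,s2,s3} by δ(·,y) → {s0,s3} and {s1,s2}.
No further refinement is possible. Final partition (3 blocks): {s0,s3} | {s4} | {s1,s2}.
s1 and s2 lie in the same block of the stable partition, so they are equivalent — no string distinguishes them.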